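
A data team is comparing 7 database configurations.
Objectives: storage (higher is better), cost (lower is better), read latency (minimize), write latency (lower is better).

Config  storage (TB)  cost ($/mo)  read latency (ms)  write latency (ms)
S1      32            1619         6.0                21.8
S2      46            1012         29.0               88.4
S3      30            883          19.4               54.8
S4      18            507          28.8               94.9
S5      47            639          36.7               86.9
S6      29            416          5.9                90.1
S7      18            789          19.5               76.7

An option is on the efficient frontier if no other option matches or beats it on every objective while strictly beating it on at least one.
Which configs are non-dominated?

S1, S2, S3, S5, S6, S7

S1: not dominated (best write latency).
S2: not dominated.
S3: not dominated.
S4: dominated by S6 (storage 29≥18, cost 416≤507, read latency 5.9≤28.8, write latency 90.1≤94.9).
S5: not dominated (best storage).
S6: not dominated (best cost).
S7: not dominated.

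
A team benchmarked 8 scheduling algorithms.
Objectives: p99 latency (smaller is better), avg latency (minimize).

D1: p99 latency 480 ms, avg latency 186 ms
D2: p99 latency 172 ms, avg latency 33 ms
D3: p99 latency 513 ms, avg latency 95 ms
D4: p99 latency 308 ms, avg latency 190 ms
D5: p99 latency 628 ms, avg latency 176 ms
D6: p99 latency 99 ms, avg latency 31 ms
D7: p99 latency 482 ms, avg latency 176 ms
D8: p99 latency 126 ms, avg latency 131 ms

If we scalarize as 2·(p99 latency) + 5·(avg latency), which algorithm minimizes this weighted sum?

D6

D1: 2·480 + 5·186 = 1890
D2: 2·172 + 5·33 = 509
D3: 2·513 + 5·95 = 1501
D4: 2·308 + 5·190 = 1566
D5: 2·628 + 5·176 = 2136
D6: 2·99 + 5·31 = 353
D7: 2·482 + 5·176 = 1844
D8: 2·126 + 5·131 = 907
Lowest: D6 at 353.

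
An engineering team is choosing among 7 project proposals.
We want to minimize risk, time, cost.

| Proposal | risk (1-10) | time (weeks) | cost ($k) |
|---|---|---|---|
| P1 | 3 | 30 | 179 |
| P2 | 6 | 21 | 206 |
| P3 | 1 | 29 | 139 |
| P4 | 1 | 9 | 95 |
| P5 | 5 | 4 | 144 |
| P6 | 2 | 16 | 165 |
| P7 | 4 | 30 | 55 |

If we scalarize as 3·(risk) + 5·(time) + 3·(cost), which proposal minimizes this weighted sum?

P7

P1: 3·3 + 5·30 + 3·179 = 696
P2: 3·6 + 5·21 + 3·206 = 741
P3: 3·1 + 5·29 + 3·139 = 565
P4: 3·1 + 5·9 + 3·95 = 333
P5: 3·5 + 5·4 + 3·144 = 467
P6: 3·2 + 5·16 + 3·165 = 581
P7: 3·4 + 5·30 + 3·55 = 327
Lowest: P7 at 327.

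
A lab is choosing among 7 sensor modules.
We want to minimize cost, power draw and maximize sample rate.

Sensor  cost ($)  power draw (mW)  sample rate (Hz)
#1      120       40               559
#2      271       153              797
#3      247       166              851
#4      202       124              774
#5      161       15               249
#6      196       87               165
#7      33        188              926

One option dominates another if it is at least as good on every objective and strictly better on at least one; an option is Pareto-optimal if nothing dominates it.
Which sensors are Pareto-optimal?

#1, #2, #3, #4, #5, #7

#1: not dominated.
#2: not dominated.
#3: not dominated.
#4: not dominated.
#5: not dominated (best power draw).
#6: dominated by #1 (cost 120≤196, power draw 40≤87, sample rate 559≥165).
#7: not dominated (best cost).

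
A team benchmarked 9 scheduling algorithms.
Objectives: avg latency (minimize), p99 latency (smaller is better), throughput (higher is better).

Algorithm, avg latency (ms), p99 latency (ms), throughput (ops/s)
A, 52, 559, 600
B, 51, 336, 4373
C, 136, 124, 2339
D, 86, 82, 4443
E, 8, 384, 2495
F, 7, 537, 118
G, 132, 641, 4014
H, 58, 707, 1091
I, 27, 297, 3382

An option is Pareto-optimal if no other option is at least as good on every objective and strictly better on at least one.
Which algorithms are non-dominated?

B, D, E, F, I

A: dominated by B (avg latency 51≤52, p99 latency 336≤559, throughput 4373≥600).
B: not dominated.
C: dominated by D (avg latency 86≤136, p99 latency 82≤124, throughput 4443≥2339).
D: not dominated (best p99 latency).
E: not dominated.
F: not dominated (best avg latency).
G: dominated by B (avg latency 51≤132, p99 latency 336≤641, throughput 4373≥4014).
H: dominated by B (avg latency 51≤58, p99 latency 336≤707, throughput 4373≥1091).
I: not dominated.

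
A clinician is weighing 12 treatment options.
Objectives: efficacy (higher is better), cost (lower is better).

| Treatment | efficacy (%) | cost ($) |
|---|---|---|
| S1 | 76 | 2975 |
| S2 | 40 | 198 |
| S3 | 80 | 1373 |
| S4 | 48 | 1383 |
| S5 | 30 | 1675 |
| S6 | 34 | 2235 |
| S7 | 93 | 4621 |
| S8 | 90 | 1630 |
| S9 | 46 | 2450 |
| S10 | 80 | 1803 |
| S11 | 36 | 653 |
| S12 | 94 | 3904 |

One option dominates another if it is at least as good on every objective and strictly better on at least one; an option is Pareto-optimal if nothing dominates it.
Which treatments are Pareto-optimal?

S1: dominated by S3 (efficacy 80≥76, cost 1373≤2975).
S2: not dominated (best cost).
S3: not dominated.
S4: dominated by S3 (efficacy 80≥48, cost 1373≤1383).
S5: dominated by S2 (efficacy 40≥30, cost 198≤1675).
S6: dominated by S2 (efficacy 40≥34, cost 198≤2235).
S7: dominated by S12 (efficacy 94≥93, cost 3904≤4621).
S8: not dominated.
S9: dominated by S3 (efficacy 80≥46, cost 1373≤2450).
S10: dominated by S3 (efficacy 80≥80, cost 1373≤1803).
S11: dominated by S2 (efficacy 40≥36, cost 198≤653).
S12: not dominated (best efficacy).

S2, S3, S8, S12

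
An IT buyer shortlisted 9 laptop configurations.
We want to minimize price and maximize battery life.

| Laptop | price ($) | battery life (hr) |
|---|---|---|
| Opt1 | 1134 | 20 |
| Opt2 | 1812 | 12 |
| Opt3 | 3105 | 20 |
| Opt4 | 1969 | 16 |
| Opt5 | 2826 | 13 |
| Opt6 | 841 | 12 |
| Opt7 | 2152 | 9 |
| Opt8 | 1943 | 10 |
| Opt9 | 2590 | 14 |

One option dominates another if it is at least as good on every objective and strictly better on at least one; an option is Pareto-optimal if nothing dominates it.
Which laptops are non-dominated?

Opt1, Opt6

Opt1: not dominated.
Opt2: dominated by Opt1 (price 1134≤1812, battery life 20≥12).
Opt3: dominated by Opt1 (price 1134≤3105, battery life 20≥20).
Opt4: dominated by Opt1 (price 1134≤1969, battery life 20≥16).
Opt5: dominated by Opt1 (price 1134≤2826, battery life 20≥13).
Opt6: not dominated (best price).
Opt7: dominated by Opt1 (price 1134≤2152, battery life 20≥9).
Opt8: dominated by Opt1 (price 1134≤1943, battery life 20≥10).
Opt9: dominated by Opt1 (price 1134≤2590, battery life 20≥14).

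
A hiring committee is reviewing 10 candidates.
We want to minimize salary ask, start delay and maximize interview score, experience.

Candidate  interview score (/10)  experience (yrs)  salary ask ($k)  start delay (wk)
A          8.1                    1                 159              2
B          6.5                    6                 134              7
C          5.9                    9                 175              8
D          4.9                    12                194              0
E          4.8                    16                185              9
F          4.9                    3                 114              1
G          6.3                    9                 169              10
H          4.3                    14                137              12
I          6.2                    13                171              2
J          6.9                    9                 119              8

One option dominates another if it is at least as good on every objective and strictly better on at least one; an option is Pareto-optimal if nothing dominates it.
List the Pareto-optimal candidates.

A, B, D, E, F, H, I, J

A: not dominated (best interview score).
B: not dominated.
C: dominated by I (interview score 6.2≥5.9, experience 13≥9, salary ask 171≤175, start delay 2≤8).
D: not dominated (best start delay).
E: not dominated (best experience).
F: not dominated (best salary ask).
G: dominated by J (interview score 6.9≥6.3, experience 9≥9, salary ask 119≤169, start delay 8≤10).
H: not dominated.
I: not dominated.
J: not dominated.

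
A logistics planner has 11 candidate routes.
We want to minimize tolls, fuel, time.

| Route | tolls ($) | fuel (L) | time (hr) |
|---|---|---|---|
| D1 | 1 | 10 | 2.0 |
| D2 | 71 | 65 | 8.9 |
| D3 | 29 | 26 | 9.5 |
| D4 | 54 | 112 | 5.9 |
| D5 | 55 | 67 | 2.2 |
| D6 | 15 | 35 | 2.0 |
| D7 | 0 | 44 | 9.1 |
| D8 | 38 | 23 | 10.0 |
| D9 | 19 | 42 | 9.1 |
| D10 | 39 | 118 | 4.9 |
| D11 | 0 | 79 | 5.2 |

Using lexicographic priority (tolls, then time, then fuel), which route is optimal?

First minimize tolls: best is 0, kept {D7, D11}.
Then minimize time: best is 5.2, kept {D11}.

D11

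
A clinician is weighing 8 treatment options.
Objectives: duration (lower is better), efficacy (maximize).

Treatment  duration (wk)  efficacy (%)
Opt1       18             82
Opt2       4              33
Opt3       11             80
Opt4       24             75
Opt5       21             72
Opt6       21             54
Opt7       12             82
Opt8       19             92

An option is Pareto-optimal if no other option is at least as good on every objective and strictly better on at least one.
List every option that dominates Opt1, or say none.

Opt7: duration 12≤18, efficacy 82≥82 — dominates Opt1.
Others (Opt2, Opt3, Opt4, Opt5, Opt6, Opt8) are each worse than Opt1 on at least one objective.

Opt7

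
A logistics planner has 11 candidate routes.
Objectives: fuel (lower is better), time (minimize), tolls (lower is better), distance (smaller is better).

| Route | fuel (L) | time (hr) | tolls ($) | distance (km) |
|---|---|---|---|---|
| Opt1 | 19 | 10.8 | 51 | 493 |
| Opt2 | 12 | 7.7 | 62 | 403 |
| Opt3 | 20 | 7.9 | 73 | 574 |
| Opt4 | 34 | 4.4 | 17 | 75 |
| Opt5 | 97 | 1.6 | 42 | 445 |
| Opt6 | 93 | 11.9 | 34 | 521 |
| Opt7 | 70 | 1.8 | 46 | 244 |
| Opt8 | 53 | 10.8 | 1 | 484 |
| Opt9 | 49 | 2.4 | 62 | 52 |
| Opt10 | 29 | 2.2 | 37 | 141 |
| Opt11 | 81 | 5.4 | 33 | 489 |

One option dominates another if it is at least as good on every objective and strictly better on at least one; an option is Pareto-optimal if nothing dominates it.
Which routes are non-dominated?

Opt1: not dominated.
Opt2: not dominated (best fuel).
Opt3: dominated by Opt2 (fuel 12≤20, time 7.7≤7.9, tolls 62≤73, distance 403≤574).
Opt4: not dominated.
Opt5: not dominated (best time).
Opt6: dominated by Opt4 (fuel 34≤93, time 4.4≤11.9, tolls 17≤34, distance 75≤521).
Opt7: not dominated.
Opt8: not dominated (best tolls).
Opt9: not dominated (best distance).
Opt10: not dominated.
Opt11: dominated by Opt4 (fuel 34≤81, time 4.4≤5.4, tolls 17≤33, distance 75≤489).

Opt1, Opt2, Opt4, Opt5, Opt7, Opt8, Opt9, Opt10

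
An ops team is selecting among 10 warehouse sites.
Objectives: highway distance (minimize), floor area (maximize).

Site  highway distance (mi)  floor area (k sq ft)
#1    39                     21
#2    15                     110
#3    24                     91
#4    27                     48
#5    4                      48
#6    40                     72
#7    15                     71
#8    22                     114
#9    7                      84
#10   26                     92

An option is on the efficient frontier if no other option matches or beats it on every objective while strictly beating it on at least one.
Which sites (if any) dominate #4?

#2: highway distance 15≤27, floor area 110≥48 — dominates #4.
#3: highway distance 24≤27, floor area 91≥48 — dominates #4.
#5: highway distance 4≤27, floor area 48≥48 — dominates #4.
#7: highway distance 15≤27, floor area 71≥48 — dominates #4.
#8: highway distance 22≤27, floor area 114≥48 — dominates #4.
#9: highway distance 7≤27, floor area 84≥48 — dominates #4.
#10: highway distance 26≤27, floor area 92≥48 — dominates #4.
Others (#1, #6) are each worse than #4 on at least one objective.

#2, #3, #5, #7, #8, #9, #10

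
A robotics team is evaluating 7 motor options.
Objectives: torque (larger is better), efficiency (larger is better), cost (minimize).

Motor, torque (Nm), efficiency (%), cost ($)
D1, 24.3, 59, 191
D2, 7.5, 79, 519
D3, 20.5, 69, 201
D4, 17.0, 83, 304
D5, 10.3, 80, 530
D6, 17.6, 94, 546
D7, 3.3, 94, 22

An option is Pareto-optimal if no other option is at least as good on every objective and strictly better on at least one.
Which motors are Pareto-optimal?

D1: not dominated (best torque).
D2: dominated by D4 (torque 17.0≥7.5, efficiency 83≥79, cost 304≤519).
D3: not dominated.
D4: not dominated.
D5: dominated by D4 (torque 17.0≥10.3, efficiency 83≥80, cost 304≤530).
D6: not dominated.
D7: not dominated (best cost).

D1, D3, D4, D6, D7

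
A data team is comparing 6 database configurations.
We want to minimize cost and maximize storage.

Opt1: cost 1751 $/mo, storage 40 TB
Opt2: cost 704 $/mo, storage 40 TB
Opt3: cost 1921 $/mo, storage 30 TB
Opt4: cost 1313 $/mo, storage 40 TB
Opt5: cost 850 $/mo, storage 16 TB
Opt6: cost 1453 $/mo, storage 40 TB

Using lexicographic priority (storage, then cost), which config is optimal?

First maximize storage: best is 40, kept {Opt1, Opt2, Opt4, Opt6}.
Then minimize cost: best is 704, kept {Opt2}.

Opt2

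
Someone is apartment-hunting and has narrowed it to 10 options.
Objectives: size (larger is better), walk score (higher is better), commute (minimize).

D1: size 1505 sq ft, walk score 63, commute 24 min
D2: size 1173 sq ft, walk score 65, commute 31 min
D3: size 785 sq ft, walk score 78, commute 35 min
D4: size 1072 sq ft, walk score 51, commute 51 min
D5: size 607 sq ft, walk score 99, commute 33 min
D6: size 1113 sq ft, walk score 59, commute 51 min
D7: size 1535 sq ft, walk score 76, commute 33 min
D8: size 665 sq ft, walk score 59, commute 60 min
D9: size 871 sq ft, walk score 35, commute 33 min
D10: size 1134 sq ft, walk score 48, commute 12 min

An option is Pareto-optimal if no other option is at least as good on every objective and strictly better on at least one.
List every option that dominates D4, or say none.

D1, D2, D6, D7

D1: size 1505≥1072, walk score 63≥51, commute 24≤51 — dominates D4.
D2: size 1173≥1072, walk score 65≥51, commute 31≤51 — dominates D4.
D6: size 1113≥1072, walk score 59≥51, commute 51≤51 — dominates D4.
D7: size 1535≥1072, walk score 76≥51, commute 33≤51 — dominates D4.
Others (D3, D5, D8, D9, D10) are each worse than D4 on at least one objective.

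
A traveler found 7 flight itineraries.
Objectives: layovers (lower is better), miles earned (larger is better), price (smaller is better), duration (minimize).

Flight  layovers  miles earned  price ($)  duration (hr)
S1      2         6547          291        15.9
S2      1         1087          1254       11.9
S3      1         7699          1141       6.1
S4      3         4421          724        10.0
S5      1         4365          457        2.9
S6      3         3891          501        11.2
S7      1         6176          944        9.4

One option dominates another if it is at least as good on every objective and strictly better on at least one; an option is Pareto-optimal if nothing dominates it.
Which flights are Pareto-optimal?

S1: not dominated (best price).
S2: dominated by S3 (layovers 1≤1, miles earned 7699≥1087, price 1141≤1254, duration 6.1≤11.9).
S3: not dominated (best miles earned).
S4: not dominated.
S5: not dominated (best duration).
S6: dominated by S5 (layovers 1≤3, miles earned 4365≥3891, price 457≤501, duration 2.9≤11.2).
S7: not dominated.

S1, S3, S4, S5, S7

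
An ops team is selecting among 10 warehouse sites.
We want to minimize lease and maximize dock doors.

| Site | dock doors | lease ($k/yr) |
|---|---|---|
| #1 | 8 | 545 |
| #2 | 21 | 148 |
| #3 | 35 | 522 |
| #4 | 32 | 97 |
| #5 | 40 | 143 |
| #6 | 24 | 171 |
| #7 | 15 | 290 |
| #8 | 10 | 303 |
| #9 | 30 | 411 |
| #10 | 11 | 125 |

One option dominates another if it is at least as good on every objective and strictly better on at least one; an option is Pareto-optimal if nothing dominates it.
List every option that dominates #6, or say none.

#4, #5

#4: dock doors 32≥24, lease 97≤171 — dominates #6.
#5: dock doors 40≥24, lease 143≤171 — dominates #6.
Others (#1, #2, #3, #7, #8, #9, #10) are each worse than #6 on at least one objective.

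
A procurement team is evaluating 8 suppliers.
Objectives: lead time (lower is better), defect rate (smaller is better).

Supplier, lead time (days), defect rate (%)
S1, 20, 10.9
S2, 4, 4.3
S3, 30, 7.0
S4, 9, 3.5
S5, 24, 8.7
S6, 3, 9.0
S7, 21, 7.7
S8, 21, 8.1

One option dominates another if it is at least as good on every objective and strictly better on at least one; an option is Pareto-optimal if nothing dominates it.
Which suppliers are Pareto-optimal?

S1: dominated by S2 (lead time 4≤20, defect rate 4.3≤10.9).
S2: not dominated.
S3: dominated by S2 (lead time 4≤30, defect rate 4.3≤7.0).
S4: not dominated (best defect rate).
S5: dominated by S2 (lead time 4≤24, defect rate 4.3≤8.7).
S6: not dominated (best lead time).
S7: dominated by S2 (lead time 4≤21, defect rate 4.3≤7.7).
S8: dominated by S2 (lead time 4≤21, defect rate 4.3≤8.1).

S2, S4, S6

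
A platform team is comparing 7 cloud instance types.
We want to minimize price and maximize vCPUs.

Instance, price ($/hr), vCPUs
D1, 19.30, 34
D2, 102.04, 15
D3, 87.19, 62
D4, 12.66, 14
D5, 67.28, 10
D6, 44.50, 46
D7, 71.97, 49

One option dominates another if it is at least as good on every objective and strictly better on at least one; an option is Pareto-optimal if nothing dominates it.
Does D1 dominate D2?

D1 vs D2: price 19.30≤102.04, vCPUs 34≥15 — D1 is at least as good on every objective with at least one strict improvement.

Yes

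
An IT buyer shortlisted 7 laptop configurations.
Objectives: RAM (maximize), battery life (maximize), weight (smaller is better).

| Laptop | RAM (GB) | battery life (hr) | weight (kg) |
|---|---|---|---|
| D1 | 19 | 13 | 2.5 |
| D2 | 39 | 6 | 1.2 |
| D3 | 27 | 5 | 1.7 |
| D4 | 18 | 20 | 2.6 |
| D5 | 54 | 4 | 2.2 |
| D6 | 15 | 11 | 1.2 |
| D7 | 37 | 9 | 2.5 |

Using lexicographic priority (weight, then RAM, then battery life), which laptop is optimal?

First minimize weight: best is 1.2, kept {D2, D6}.
Then maximize RAM: best is 39, kept {D2}.

D2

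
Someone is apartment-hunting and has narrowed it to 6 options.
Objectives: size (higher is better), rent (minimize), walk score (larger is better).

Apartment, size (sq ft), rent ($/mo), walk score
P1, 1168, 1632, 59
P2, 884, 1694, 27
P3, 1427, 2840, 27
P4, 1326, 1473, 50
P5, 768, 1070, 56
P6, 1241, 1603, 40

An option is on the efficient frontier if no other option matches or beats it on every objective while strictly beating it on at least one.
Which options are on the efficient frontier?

P1: not dominated (best walk score).
P2: dominated by P1 (size 1168≥884, rent 1632≤1694, walk score 59≥27).
P3: not dominated (best size).
P4: not dominated.
P5: not dominated (best rent).
P6: dominated by P4 (size 1326≥1241, rent 1473≤1603, walk score 50≥40).

P1, P3, P4, P5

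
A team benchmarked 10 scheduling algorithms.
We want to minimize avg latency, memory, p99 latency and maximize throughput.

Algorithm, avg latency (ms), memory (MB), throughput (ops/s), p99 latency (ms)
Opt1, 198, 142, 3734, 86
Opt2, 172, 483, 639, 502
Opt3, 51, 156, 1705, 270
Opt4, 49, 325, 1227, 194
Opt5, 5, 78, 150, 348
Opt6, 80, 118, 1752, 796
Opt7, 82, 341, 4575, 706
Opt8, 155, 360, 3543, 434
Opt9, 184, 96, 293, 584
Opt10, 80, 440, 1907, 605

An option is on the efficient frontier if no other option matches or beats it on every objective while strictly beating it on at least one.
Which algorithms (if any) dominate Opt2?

Opt3, Opt4, Opt8

Opt3: avg latency 51≤172, memory 156≤483, throughput 1705≥639, p99 latency 270≤502 — dominates Opt2.
Opt4: avg latency 49≤172, memory 325≤483, throughput 1227≥639, p99 latency 194≤502 — dominates Opt2.
Opt8: avg latency 155≤172, memory 360≤483, throughput 3543≥639, p99 latency 434≤502 — dominates Opt2.
Others (Opt1, Opt5, Opt6, Opt7, Opt9, Opt10) are each worse than Opt2 on at least one objective.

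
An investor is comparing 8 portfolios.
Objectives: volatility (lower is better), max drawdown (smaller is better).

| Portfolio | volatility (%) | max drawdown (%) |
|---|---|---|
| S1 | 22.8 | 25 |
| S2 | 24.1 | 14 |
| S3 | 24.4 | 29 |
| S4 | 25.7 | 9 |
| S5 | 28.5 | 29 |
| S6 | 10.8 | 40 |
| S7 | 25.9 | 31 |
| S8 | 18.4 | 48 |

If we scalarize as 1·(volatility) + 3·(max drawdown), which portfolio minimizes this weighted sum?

S1: 1·22.8 + 3·25 = 97.8
S2: 1·24.1 + 3·14 = 66.1
S3: 1·24.4 + 3·29 = 111.4
S4: 1·25.7 + 3·9 = 52.7
S5: 1·28.5 + 3·29 = 115.5
S6: 1·10.8 + 3·40 = 130.8
S7: 1·25.9 + 3·31 = 118.9
S8: 1·18.4 + 3·48 = 162.4
Lowest: S4 at 52.7.

S4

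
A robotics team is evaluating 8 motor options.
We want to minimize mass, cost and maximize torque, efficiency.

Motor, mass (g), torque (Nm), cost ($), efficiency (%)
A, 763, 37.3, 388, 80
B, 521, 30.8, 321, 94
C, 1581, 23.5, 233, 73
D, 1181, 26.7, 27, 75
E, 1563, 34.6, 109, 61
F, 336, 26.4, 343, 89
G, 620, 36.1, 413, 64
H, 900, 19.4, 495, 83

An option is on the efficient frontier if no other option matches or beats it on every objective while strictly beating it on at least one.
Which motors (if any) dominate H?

B, F

B: mass 521≤900, torque 30.8≥19.4, cost 321≤495, efficiency 94≥83 — dominates H.
F: mass 336≤900, torque 26.4≥19.4, cost 343≤495, efficiency 89≥83 — dominates H.
Others (A, C, D, E, G) are each worse than H on at least one objective.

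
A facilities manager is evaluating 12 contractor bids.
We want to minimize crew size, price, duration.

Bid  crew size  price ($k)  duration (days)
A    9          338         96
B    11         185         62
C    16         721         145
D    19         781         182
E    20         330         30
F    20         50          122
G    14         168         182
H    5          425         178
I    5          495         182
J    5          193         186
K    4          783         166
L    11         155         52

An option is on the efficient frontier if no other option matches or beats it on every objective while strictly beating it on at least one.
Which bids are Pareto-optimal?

A: not dominated.
B: dominated by L (crew size 11≤11, price 155≤185, duration 52≤62).
C: dominated by A (crew size 9≤16, price 338≤721, duration 96≤145).
D: dominated by A (crew size 9≤19, price 338≤781, duration 96≤182).
E: not dominated (best duration).
F: not dominated (best price).
G: dominated by L (crew size 11≤14, price 155≤168, duration 52≤182).
H: not dominated.
I: dominated by H (crew size 5≤5, price 425≤495, duration 178≤182).
J: not dominated.
K: not dominated (best crew size).
L: not dominated.

A, E, F, H, J, K, L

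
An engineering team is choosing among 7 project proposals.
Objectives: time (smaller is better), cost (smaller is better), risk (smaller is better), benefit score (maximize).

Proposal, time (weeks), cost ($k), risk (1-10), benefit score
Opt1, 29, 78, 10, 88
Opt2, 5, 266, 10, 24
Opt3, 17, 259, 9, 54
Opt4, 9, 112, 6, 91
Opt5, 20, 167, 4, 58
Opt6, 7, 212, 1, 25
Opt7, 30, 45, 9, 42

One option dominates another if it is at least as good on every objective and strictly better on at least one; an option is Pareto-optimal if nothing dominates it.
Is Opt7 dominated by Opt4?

No

Opt4 vs Opt7: Opt4 is worse on cost (112 vs 45), so it does not dominate Opt7.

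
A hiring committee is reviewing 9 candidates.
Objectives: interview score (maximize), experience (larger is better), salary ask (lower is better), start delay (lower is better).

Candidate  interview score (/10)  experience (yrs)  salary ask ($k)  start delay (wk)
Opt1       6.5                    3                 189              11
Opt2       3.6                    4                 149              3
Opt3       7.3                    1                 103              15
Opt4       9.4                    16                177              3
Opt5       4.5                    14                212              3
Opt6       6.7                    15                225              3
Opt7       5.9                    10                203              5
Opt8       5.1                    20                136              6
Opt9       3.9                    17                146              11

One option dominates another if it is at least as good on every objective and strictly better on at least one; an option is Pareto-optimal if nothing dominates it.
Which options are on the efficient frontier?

Opt2, Opt3, Opt4, Opt8

Opt1: dominated by Opt4 (interview score 9.4≥6.5, experience 16≥3, salary ask 177≤189, start delay 3≤11).
Opt2: not dominated.
Opt3: not dominated (best salary ask).
Opt4: not dominated (best interview score).
Opt5: dominated by Opt4 (interview score 9.4≥4.5, experience 16≥14, salary ask 177≤212, start delay 3≤3).
Opt6: dominated by Opt4 (interview score 9.4≥6.7, experience 16≥15, salary ask 177≤225, start delay 3≤3).
Opt7: dominated by Opt4 (interview score 9.4≥5.9, experience 16≥10, salary ask 177≤203, start delay 3≤5).
Opt8: not dominated (best experience).
Opt9: dominated by Opt8 (interview score 5.1≥3.9, experience 20≥17, salary ask 136≤146, start delay 6≤11).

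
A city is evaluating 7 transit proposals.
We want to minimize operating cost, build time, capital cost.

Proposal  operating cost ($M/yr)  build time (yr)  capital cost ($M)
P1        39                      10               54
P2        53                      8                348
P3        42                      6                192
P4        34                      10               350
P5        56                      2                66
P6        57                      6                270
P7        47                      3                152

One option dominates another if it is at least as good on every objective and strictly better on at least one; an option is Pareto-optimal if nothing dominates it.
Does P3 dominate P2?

Yes

P3 vs P2: operating cost 42≤53, build time 6≤8, capital cost 192≤348 — P3 is at least as good on every objective with at least one strict improvement.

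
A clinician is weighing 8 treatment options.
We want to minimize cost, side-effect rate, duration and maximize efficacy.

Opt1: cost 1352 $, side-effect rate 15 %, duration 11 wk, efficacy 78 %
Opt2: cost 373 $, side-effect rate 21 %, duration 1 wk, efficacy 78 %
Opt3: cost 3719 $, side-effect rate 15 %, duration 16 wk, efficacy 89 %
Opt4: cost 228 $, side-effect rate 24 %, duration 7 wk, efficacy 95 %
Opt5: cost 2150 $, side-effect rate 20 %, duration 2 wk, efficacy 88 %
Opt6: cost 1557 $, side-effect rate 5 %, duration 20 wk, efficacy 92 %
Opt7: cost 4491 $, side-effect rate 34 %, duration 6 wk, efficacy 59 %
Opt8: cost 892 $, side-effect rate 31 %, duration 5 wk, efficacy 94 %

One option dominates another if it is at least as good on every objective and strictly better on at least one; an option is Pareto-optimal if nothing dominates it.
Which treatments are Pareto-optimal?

Opt1: not dominated.
Opt2: not dominated (best duration).
Opt3: not dominated.
Opt4: not dominated (best cost).
Opt5: not dominated.
Opt6: not dominated (best side-effect rate).
Opt7: dominated by Opt2 (cost 373≤4491, side-effect rate 21≤34, duration 1≤6, efficacy 78≥59).
Opt8: not dominated.

Opt1, Opt2, Opt3, Opt4, Opt5, Opt6, Opt8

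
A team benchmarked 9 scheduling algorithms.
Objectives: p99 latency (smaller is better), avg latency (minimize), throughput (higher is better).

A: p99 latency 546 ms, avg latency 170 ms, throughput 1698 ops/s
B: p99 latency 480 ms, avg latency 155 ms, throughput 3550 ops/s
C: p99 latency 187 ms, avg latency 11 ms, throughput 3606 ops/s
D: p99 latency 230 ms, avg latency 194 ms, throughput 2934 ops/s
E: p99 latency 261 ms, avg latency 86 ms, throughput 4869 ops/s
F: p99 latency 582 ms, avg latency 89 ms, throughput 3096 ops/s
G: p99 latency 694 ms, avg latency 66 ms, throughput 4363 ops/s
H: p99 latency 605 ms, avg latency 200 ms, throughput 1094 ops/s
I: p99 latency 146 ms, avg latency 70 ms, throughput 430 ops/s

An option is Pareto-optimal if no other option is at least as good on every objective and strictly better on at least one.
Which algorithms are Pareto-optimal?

A: dominated by B (p99 latency 480≤546, avg latency 155≤170, throughput 3550≥1698).
B: dominated by C (p99 latency 187≤480, avg latency 11≤155, throughput 3606≥3550).
C: not dominated (best avg latency).
D: dominated by C (p99 latency 187≤230, avg latency 11≤194, throughput 3606≥2934).
E: not dominated (best throughput).
F: dominated by C (p99 latency 187≤582, avg latency 11≤89, throughput 3606≥3096).
G: not dominated.
H: dominated by A (p99 latency 546≤605, avg latency 170≤200, throughput 1698≥1094).
I: not dominated (best p99 latency).

C, E, G, I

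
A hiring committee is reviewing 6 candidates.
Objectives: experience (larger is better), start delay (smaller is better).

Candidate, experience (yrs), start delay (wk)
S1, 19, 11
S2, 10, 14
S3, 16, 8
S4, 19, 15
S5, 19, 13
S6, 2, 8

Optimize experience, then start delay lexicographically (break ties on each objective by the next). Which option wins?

S1

First maximize experience: best is 19, kept {S1, S4, S5}.
Then minimize start delay: best is 11, kept {S1}.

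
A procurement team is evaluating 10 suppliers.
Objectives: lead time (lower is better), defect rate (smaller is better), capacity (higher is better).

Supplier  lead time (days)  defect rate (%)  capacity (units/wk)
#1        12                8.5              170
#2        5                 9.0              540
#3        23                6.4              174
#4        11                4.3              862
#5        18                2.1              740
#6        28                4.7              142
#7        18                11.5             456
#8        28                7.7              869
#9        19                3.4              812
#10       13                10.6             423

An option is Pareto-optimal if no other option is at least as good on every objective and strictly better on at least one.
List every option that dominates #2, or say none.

#1: worse on lead time (12 vs 5).
#3: worse on lead time (23 vs 5).
#4: worse on lead time (11 vs 5).
#5: worse on lead time (18 vs 5).
#6: worse on lead time (28 vs 5).
#7: worse on lead time (18 vs 5).
#8: worse on lead time (28 vs 5).
#9: worse on lead time (19 vs 5).
#10: worse on lead time (13 vs 5).
No option dominates #2.

none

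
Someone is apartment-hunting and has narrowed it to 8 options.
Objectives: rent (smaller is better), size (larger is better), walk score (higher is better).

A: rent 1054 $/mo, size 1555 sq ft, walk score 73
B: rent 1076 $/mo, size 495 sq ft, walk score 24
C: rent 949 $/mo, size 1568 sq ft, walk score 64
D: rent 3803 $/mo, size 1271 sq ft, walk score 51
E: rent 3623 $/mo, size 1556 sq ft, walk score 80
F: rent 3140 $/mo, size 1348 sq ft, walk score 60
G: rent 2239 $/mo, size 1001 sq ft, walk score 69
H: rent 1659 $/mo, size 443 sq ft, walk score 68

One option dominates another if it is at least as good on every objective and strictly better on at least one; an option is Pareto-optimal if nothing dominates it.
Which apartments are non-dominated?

A: not dominated.
B: dominated by A (rent 1054≤1076, size 1555≥495, walk score 73≥24).
C: not dominated (best rent).
D: dominated by A (rent 1054≤3803, size 1555≥1271, walk score 73≥51).
E: not dominated (best walk score).
F: dominated by A (rent 1054≤3140, size 1555≥1348, walk score 73≥60).
G: dominated by A (rent 1054≤2239, size 1555≥1001, walk score 73≥69).
H: dominated by A (rent 1054≤1659, size 1555≥443, walk score 73≥68).

A, C, E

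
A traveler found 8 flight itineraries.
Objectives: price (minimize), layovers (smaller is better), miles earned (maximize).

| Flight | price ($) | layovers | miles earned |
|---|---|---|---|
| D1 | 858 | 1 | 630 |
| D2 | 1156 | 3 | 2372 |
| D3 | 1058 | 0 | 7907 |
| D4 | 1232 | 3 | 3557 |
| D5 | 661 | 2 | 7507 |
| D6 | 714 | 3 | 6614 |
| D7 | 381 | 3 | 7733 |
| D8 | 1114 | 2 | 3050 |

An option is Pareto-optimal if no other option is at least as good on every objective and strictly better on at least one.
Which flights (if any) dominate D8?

D3: price 1058≤1114, layovers 0≤2, miles earned 7907≥3050 — dominates D8.
D5: price 661≤1114, layovers 2≤2, miles earned 7507≥3050 — dominates D8.
Others (D1, D2, D4, D6, D7) are each worse than D8 on at least one objective.

D3, D5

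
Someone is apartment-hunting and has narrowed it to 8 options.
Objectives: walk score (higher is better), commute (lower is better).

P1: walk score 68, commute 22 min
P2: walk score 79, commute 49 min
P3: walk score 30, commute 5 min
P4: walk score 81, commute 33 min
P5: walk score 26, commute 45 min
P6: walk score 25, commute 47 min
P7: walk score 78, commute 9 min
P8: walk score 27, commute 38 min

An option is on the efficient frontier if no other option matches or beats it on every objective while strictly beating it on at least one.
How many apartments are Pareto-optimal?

P1: dominated by P7 (walk score 78≥68, commute 9≤22).
P2: dominated by P4 (walk score 81≥79, commute 33≤49).
P3: not dominated (best commute).
P4: not dominated (best walk score).
P5: dominated by P1 (walk score 68≥26, commute 22≤45).
P6: dominated by P1 (walk score 68≥25, commute 22≤47).
P7: not dominated.
P8: dominated by P1 (walk score 68≥27, commute 22≤38).
Pareto-optimal: P3, P4, P7 → 3.

3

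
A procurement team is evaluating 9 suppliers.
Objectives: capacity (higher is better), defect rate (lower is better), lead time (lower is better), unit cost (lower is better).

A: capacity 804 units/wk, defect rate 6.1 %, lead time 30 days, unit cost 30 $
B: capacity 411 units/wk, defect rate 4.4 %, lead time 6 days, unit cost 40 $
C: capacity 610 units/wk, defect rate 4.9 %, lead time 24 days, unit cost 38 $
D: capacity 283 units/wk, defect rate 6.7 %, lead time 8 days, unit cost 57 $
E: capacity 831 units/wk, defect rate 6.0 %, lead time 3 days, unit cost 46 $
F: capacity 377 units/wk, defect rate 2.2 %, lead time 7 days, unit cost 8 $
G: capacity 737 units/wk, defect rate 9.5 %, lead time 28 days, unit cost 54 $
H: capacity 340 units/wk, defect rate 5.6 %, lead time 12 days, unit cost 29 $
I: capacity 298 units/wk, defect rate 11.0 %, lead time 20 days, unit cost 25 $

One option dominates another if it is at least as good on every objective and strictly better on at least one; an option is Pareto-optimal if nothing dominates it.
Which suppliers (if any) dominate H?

F: capacity 377≥340, defect rate 2.2≤5.6, lead time 7≤12, unit cost 8≤29 — dominates H.
Others (A, B, C, D, E, G, I) are each worse than H on at least one objective.

F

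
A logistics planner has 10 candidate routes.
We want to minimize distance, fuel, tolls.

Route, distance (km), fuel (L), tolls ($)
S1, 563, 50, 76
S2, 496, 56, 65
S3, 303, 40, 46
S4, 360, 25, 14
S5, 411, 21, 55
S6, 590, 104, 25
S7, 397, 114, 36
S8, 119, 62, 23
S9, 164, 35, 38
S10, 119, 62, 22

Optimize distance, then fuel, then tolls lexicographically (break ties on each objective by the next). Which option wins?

S10

First minimize distance: best is 119, kept {S8, S10}.
Then minimize fuel: best is 62, kept {S8, S10}.
Then minimize tolls: best is 22, kept {S10}.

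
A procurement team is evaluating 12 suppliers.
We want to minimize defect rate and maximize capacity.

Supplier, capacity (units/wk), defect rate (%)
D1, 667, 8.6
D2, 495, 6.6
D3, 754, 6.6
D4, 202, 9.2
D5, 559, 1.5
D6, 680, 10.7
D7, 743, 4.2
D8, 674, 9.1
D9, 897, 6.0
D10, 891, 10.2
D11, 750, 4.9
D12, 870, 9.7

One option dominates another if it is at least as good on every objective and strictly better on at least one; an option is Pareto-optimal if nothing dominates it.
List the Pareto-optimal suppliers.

D5, D7, D9, D11

D1: dominated by D3 (capacity 754≥667, defect rate 6.6≤8.6).
D2: dominated by D3 (capacity 754≥495, defect rate 6.6≤6.6).
D3: dominated by D9 (capacity 897≥754, defect rate 6.0≤6.6).
D4: dominated by D1 (capacity 667≥202, defect rate 8.6≤9.2).
D5: not dominated (best defect rate).
D6: dominated by D3 (capacity 754≥680, defect rate 6.6≤10.7).
D7: not dominated.
D8: dominated by D3 (capacity 754≥674, defect rate 6.6≤9.1).
D9: not dominated (best capacity).
D10: dominated by D9 (capacity 897≥891, defect rate 6.0≤10.2).
D11: not dominated.
D12: dominated by D9 (capacity 897≥870, defect rate 6.0≤9.7).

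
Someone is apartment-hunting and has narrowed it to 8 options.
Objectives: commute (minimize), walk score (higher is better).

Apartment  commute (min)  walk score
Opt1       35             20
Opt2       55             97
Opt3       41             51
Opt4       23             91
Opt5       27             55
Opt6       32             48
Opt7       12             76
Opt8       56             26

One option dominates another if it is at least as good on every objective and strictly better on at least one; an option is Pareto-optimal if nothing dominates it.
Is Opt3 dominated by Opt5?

Opt5 vs Opt3: commute 27≤41, walk score 55≥51 — Opt5 is at least as good on every objective with at least one strict improvement.

Yes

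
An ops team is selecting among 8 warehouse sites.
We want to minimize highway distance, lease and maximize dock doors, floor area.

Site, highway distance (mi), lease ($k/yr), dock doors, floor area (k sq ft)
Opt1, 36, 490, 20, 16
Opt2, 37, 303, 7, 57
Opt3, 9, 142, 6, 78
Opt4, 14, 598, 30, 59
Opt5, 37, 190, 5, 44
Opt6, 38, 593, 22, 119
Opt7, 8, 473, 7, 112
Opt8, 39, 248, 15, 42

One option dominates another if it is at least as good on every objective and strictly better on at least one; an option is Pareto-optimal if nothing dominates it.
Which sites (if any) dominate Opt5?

Opt3: highway distance 9≤37, lease 142≤190, dock doors 6≥5, floor area 78≥44 — dominates Opt5.
Others (Opt1, Opt2, Opt4, Opt6, Opt7, Opt8) are each worse than Opt5 on at least one objective.

Opt3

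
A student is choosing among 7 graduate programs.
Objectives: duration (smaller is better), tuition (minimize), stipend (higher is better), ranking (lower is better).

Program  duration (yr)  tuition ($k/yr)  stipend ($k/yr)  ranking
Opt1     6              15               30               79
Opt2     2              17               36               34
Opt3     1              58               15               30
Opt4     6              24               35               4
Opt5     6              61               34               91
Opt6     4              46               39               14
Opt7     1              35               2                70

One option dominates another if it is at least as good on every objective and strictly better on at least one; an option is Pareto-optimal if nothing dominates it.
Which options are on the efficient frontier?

Opt1, Opt2, Opt3, Opt4, Opt6, Opt7

Opt1: not dominated (best tuition).
Opt2: not dominated.
Opt3: not dominated.
Opt4: not dominated (best ranking).
Opt5: dominated by Opt2 (duration 2≤6, tuition 17≤61, stipend 36≥34, ranking 34≤91).
Opt6: not dominated (best stipend).
Opt7: not dominated.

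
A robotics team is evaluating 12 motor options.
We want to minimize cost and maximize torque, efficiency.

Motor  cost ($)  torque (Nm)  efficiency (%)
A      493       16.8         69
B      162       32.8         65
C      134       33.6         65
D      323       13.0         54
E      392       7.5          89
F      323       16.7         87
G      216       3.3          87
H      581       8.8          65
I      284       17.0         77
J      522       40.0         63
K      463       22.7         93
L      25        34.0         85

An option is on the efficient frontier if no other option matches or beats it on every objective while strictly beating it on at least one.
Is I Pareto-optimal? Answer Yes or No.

L vs I: cost 25≤284, torque 34.0≥17.0, efficiency 85≥77 — L is at least as good on every objective and strictly better on at least one, so L dominates I.

No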